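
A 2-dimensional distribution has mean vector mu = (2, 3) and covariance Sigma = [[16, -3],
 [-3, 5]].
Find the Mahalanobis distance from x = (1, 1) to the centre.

Step 1 — centre the observation: (x - mu) = (-1, -2).

Step 2 — invert Sigma. det(Sigma) = 16·5 - (-3)² = 71.
  Sigma^{-1} = (1/det) · [[d, -b], [-b, a]] = [[0.0704, 0.0423],
 [0.0423, 0.2254]].

Step 3 — form the quadratic (x - mu)^T · Sigma^{-1} · (x - mu):
  Sigma^{-1} · (x - mu) = (-0.1549, -0.493).
  (x - mu)^T · [Sigma^{-1} · (x - mu)] = (-1)·(-0.1549) + (-2)·(-0.493) = 1.1408.

Step 4 — take square root: d = √(1.1408) ≈ 1.0681.

d(x, mu) = √(1.1408) ≈ 1.0681


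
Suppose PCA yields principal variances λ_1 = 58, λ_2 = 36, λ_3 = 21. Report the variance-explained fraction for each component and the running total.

Step 1 — total variance = trace(Sigma) = Σ λ_i = 58 + 36 + 21 = 115.

Step 2 — fraction explained by component i = λ_i / Σ λ:
  PC1: 58/115 = 0.5043
  PC2: 36/115 = 0.313
  PC3: 21/115 = 0.1826

Step 3 — cumulative fraction after k components = (λ_1 + ... + λ_k) / Σ λ:
  k = 1: 58/115 = 0.5043
  k = 2: (58 + 36)/115 = 94/115 = 0.8174
  k = 3: (58 + 36 + 21)/115 = 115/115 = 1

Summary (fraction, with percent):

explained: PC1 0.5043 (50.43%), PC2 0.313 (31.3%), PC3 0.1826 (18.26%);  cumulative: 0.5043, 0.8174, 1


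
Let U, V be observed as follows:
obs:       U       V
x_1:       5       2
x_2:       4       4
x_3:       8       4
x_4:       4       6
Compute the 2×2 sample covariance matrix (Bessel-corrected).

Step 1 — column means:
  mean(U) = (5 + 4 + 8 + 4) / 4 = 21/4 = 5.25
  mean(V) = (2 + 4 + 4 + 6) / 4 = 16/4 = 4

Step 2 — sample covariance S[i,j] = (1/(n-1)) · Σ_k (x_{k,i} - mean_i) · (x_{k,j} - mean_j), with n-1 = 3.
  S[U,U] = ((-0.25)·(-0.25) + (-1.25)·(-1.25) + (2.75)·(2.75) + (-1.25)·(-1.25)) / 3 = 10.75/3 = 3.5833
  S[U,V] = ((-0.25)·(-2) + (-1.25)·(0) + (2.75)·(0) + (-1.25)·(2)) / 3 = -2/3 = -0.6667
  S[V,V] = ((-2)·(-2) + (0)·(0) + (0)·(0) + (2)·(2)) / 3 = 8/3 = 2.6667

S is symmetric (S[j,i] = S[i,j]). Assembling:

S = [[3.5833, -0.6667],
 [-0.6667, 2.6667]]


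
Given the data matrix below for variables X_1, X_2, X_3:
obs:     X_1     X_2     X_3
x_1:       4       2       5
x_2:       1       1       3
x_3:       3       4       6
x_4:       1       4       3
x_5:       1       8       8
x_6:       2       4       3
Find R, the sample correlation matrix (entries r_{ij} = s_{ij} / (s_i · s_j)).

Step 1 — column means:
  mean(X_1) = (4 + 1 + 3 + 1 + 1 + 2) / 6 = 12/6 = 2
  mean(X_2) = (2 + 1 + 4 + 4 + 8 + 4) / 6 = 23/6 = 3.8333
  mean(X_3) = (5 + 3 + 6 + 3 + 8 + 3) / 6 = 28/6 = 4.6667

Step 2 — sample variances and covariances s[i,j] = (1/(n-1)) · Σ_k (x_{k,i} - mean_i) · (x_{k,j} - mean_j), with n-1 = 5:
  s[X_1,X_1] = ((2)·(2) + (-1)·(-1) + (1)·(1) + (-1)·(-1) + (-1)·(-1) + (0)·(0)) / 5 = 8/5 = 1.6
  s[X_1,X_2] = ((2)·(-1.8333) + (-1)·(-2.8333) + (1)·(0.1667) + (-1)·(0.1667) + (-1)·(4.1667) + (0)·(0.1667)) / 5 = -5/5 = -1
  s[X_1,X_3] = ((2)·(0.3333) + (-1)·(-1.6667) + (1)·(1.3333) + (-1)·(-1.6667) + (-1)·(3.3333) + (0)·(-1.6667)) / 5 = 2/5 = 0.4
  s[X_2,X_2] = ((-1.8333)·(-1.8333) + (-2.8333)·(-2.8333) + (0.1667)·(0.1667) + (0.1667)·(0.1667) + (4.1667)·(4.1667) + (0.1667)·(0.1667)) / 5 = 28.8333/5 = 5.7667
  s[X_2,X_3] = ((-1.8333)·(0.3333) + (-2.8333)·(-1.6667) + (0.1667)·(1.3333) + (0.1667)·(-1.6667) + (4.1667)·(3.3333) + (0.1667)·(-1.6667)) / 5 = 17.6667/5 = 3.5333
  s[X_3,X_3] = ((0.3333)·(0.3333) + (-1.6667)·(-1.6667) + (1.3333)·(1.3333) + (-1.6667)·(-1.6667) + (3.3333)·(3.3333) + (-1.6667)·(-1.6667)) / 5 = 21.3333/5 = 4.2667
  Sample standard deviations s_i = √(s[i,i]):
  s(X_1) = √(1.6) = 1.2649
  s(X_2) = √(5.7667) = 2.4014
  s(X_3) = √(4.2667) = 2.0656

Step 3 — r_{ij} = s_{ij} / (s_i · s_j):
  r[X_1,X_1] = 1 (diagonal).
  r[X_1,X_2] = -1 / (1.2649 · 2.4014) = -1 / 3.0375 = -0.3292
  r[X_1,X_3] = 0.4 / (1.2649 · 2.0656) = 0.4 / 2.6128 = 0.1531
  r[X_2,X_2] = 1 (diagonal).
  r[X_2,X_3] = 3.5333 / (2.4014 · 2.0656) = 3.5333 / 4.9603 = 0.7123
  r[X_3,X_3] = 1 (diagonal).

R is symmetric with unit diagonal. Assembling:

R = [[1, -0.3292, 0.1531],
 [-0.3292, 1, 0.7123],
 [0.1531, 0.7123, 1]]


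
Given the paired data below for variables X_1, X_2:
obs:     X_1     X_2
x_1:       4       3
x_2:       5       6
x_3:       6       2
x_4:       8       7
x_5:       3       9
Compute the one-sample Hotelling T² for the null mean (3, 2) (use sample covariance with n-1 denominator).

Step 1 — sample mean vector:
  mean(X_1) = (4 + 5 + 6 + 8 + 3) / 5 = 26/5 = 5.2
  mean(X_2) = (3 + 6 + 2 + 7 + 9) / 5 = 27/5 = 5.4
  x̄ = (5.2, 5.4),  deviation x̄ - mu_0 = (5.2, 5.4) - (3, 2) = (2.2, 3.4).

Step 2 — sample covariance matrix, S[i,j] = (1/(n-1)) · Σ_k (x_{k,i} - mean_i) · (x_{k,j} - mean_j), divisor n-1 = 4:
  S[X_1,X_1] = ((-1.2)·(-1.2) + (-0.2)·(-0.2) + (0.8)·(0.8) + (2.8)·(2.8) + (-2.2)·(-2.2)) / 4 = 14.8/4 = 3.7
  S[X_1,X_2] = ((-1.2)·(-2.4) + (-0.2)·(0.6) + (0.8)·(-3.4) + (2.8)·(1.6) + (-2.2)·(3.6)) / 4 = -3.4/4 = -0.85
  S[X_2,X_2] = ((-2.4)·(-2.4) + (0.6)·(0.6) + (-3.4)·(-3.4) + (1.6)·(1.6) + (3.6)·(3.6)) / 4 = 33.2/4 = 8.3
  S = [[3.7, -0.85],
 [-0.85, 8.3]].

Step 3 — invert S. det(S) = 3.7·8.3 - (-0.85)² = 29.9875.
  S^{-1} = (1/det) · [[d, -b], [-b, a]] = [[0.2768, 0.0283],
 [0.0283, 0.1234]].

Step 4 — quadratic form (x̄ - mu_0)^T · S^{-1} · (x̄ - mu_0):
  S^{-1} · (x̄ - mu_0) = (0.7053, 0.4819),
  (x̄ - mu_0)^T · [...] = (2.2)·(0.7053) + (3.4)·(0.4819) = 3.19.

Step 5 — scale by n: T² = 5 · 3.19 = 15.95.

T² ≈ 15.95


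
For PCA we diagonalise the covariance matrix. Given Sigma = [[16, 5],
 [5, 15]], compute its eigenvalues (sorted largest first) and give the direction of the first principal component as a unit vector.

Step 1 — characteristic polynomial of 2×2 Sigma:
  det(Sigma - λI) = λ² - trace · λ + det = 0.
  trace = 16 + 15 = 31, det = 16·15 - (5)² = 215.
Step 2 — discriminant:
  Δ = trace² - 4·det = 961 - 860 = 101.
Step 3 — eigenvalues:
  λ = (trace ± √Δ)/2 = (31 ± 10.0499)/2,
  λ_1 = 20.5249,  λ_2 = 10.4751.

Step 4 — unit eigenvector for λ_1: solve (Sigma - λ_1 I)v = 0. First row:
  (16 - 20.5249)·v_x + (5)·v_y = 0, i.e. (-4.5249)·v_x + (5)·v_y = 0,
  so v ∝ (b, λ_1 - a) = (5, 4.5249) = u.
  ||u|| = √((5)² + (4.5249)²) = √(45.4751) ≈ 6.7435,
  v_1 = u/||u|| ≈ (0.7415, 0.671) (||v_1|| = 1).

λ_1 = 20.5249,  λ_2 = 10.4751;  v_1 ≈ (0.7415, 0.671)


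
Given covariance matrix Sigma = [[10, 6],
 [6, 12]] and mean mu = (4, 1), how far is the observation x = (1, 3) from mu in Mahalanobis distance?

Step 1 — centre the observation: (x - mu) = (-3, 2).

Step 2 — invert Sigma. det(Sigma) = 10·12 - (6)² = 84.
  Sigma^{-1} = (1/det) · [[d, -b], [-b, a]] = [[0.1429, -0.0714],
 [-0.0714, 0.119]].

Step 3 — form the quadratic (x - mu)^T · Sigma^{-1} · (x - mu):
  Sigma^{-1} · (x - mu) = (-0.5714, 0.4524).
  (x - mu)^T · [Sigma^{-1} · (x - mu)] = (-3)·(-0.5714) + (2)·(0.4524) = 2.619.

Step 4 — take square root: d = √(2.619) ≈ 1.6183.

d(x, mu) = √(2.619) ≈ 1.6183


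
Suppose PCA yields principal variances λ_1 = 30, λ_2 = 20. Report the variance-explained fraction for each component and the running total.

Step 1 — total variance = trace(Sigma) = Σ λ_i = 30 + 20 = 50.

Step 2 — fraction explained by component i = λ_i / Σ λ:
  PC1: 30/50 = 0.6
  PC2: 20/50 = 0.4

Step 3 — cumulative fraction after k components = (λ_1 + ... + λ_k) / Σ λ:
  k = 1: 30/50 = 0.6
  k = 2: (30 + 20)/50 = 50/50 = 1

Summary (fraction, with percent):

explained: PC1 0.6 (60%), PC2 0.4 (40%);  cumulative: 0.6, 1


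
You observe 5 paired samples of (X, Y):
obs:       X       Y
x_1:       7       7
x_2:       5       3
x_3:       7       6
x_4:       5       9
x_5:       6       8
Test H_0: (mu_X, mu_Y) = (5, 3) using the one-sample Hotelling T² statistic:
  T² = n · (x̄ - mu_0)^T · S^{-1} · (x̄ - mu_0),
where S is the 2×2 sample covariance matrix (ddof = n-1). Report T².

Step 1 — sample mean vector:
  mean(X) = (7 + 5 + 7 + 5 + 6) / 5 = 30/5 = 6
  mean(Y) = (7 + 3 + 6 + 9 + 8) / 5 = 33/5 = 6.6
  x̄ = (6, 6.6),  deviation x̄ - mu_0 = (6, 6.6) - (5, 3) = (1, 3.6).

Step 2 — sample covariance matrix, S[i,j] = (1/(n-1)) · Σ_k (x_{k,i} - mean_i) · (x_{k,j} - mean_j), divisor n-1 = 4:
  S[X,X] = ((1)·(1) + (-1)·(-1) + (1)·(1) + (-1)·(-1) + (0)·(0)) / 4 = 4/4 = 1
  S[X,Y] = ((1)·(0.4) + (-1)·(-3.6) + (1)·(-0.6) + (-1)·(2.4) + (0)·(1.4)) / 4 = 1/4 = 0.25
  S[Y,Y] = ((0.4)·(0.4) + (-3.6)·(-3.6) + (-0.6)·(-0.6) + (2.4)·(2.4) + (1.4)·(1.4)) / 4 = 21.2/4 = 5.3
  S = [[1, 0.25],
 [0.25, 5.3]].

Step 3 — invert S. det(S) = 1·5.3 - (0.25)² = 5.2375.
  S^{-1} = (1/det) · [[d, -b], [-b, a]] = [[1.0119, -0.0477],
 [-0.0477, 0.1909]].

Step 4 — quadratic form (x̄ - mu_0)^T · S^{-1} · (x̄ - mu_0):
  S^{-1} · (x̄ - mu_0) = (0.8401, 0.6396),
  (x̄ - mu_0)^T · [...] = (1)·(0.8401) + (3.6)·(0.6396) = 3.1427.

Step 5 — scale by n: T² = 5 · 3.1427 = 15.7136.

T² ≈ 15.7136


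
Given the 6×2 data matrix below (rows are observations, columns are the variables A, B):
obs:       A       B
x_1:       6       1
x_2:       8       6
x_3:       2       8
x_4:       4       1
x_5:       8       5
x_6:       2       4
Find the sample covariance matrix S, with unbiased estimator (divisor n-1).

Step 1 — column means:
  mean(A) = (6 + 8 + 2 + 4 + 8 + 2) / 6 = 30/6 = 5
  mean(B) = (1 + 6 + 8 + 1 + 5 + 4) / 6 = 25/6 = 4.1667

Step 2 — sample covariance S[i,j] = (1/(n-1)) · Σ_k (x_{k,i} - mean_i) · (x_{k,j} - mean_j), with n-1 = 5.
  S[A,A] = ((1)·(1) + (3)·(3) + (-3)·(-3) + (-1)·(-1) + (3)·(3) + (-3)·(-3)) / 5 = 38/5 = 7.6
  S[A,B] = ((1)·(-3.1667) + (3)·(1.8333) + (-3)·(3.8333) + (-1)·(-3.1667) + (3)·(0.8333) + (-3)·(-0.1667)) / 5 = -3/5 = -0.6
  S[B,B] = ((-3.1667)·(-3.1667) + (1.8333)·(1.8333) + (3.8333)·(3.8333) + (-3.1667)·(-3.1667) + (0.8333)·(0.8333) + (-0.1667)·(-0.1667)) / 5 = 38.8333/5 = 7.7667

S is symmetric (S[j,i] = S[i,j]). Assembling:

S = [[7.6, -0.6],
 [-0.6, 7.7667]]


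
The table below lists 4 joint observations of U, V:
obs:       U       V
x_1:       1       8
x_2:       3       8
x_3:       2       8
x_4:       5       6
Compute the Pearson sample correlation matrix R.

Step 1 — column means:
  mean(U) = (1 + 3 + 2 + 5) / 4 = 11/4 = 2.75
  mean(V) = (8 + 8 + 8 + 6) / 4 = 30/4 = 7.5

Step 2 — sample variances and covariances s[i,j] = (1/(n-1)) · Σ_k (x_{k,i} - mean_i) · (x_{k,j} - mean_j), with n-1 = 3:
  s[U,U] = ((-1.75)·(-1.75) + (0.25)·(0.25) + (-0.75)·(-0.75) + (2.25)·(2.25)) / 3 = 8.75/3 = 2.9167
  s[U,V] = ((-1.75)·(0.5) + (0.25)·(0.5) + (-0.75)·(0.5) + (2.25)·(-1.5)) / 3 = -4.5/3 = -1.5
  s[V,V] = ((0.5)·(0.5) + (0.5)·(0.5) + (0.5)·(0.5) + (-1.5)·(-1.5)) / 3 = 3/3 = 1
  Sample standard deviations s_i = √(s[i,i]):
  s(U) = √(2.9167) = 1.7078
  s(V) = √(1) = 1

Step 3 — r_{ij} = s_{ij} / (s_i · s_j):
  r[U,U] = 1 (diagonal).
  r[U,V] = -1.5 / (1.7078 · 1) = -1.5 / 1.7078 = -0.8783
  r[V,V] = 1 (diagonal).

R is symmetric with unit diagonal. Assembling:

R = [[1, -0.8783],
 [-0.8783, 1]]


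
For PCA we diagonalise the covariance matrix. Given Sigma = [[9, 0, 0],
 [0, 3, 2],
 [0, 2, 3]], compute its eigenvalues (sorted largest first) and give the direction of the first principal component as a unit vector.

Step 1 — characteristic polynomial p(λ) = det(λI - Sigma) = λ³ - tr·λ² + c_1·λ - det, where tr = trace, c_1 = sum of the principal 2×2 minors, det = det(Sigma):
  tr = 9 + 3 + 3 = 15,
  c_1 = (9·3 - (0)²) + (9·3 - (0)²) + (3·3 - (2)²) = 27 + 27 + 5 = 59,
  det = 9·(3·3 - (2)²) - (0)·((0)·3 - (2)·(0)) + (0)·((0)·(2) - 3·(0)) = 9·(5) - (0)·(0) + (0)·(0) = 45.
  So p(λ) = λ³ - 15λ² + 59λ - 45.
Step 2 — look for an integer root (rational root theorem: any rational root is an integer divisor of 45). Testing λ = 1:
  p(1) = 1 - 15 + 59 - 45 = 0  ✓
  Dividing out (λ - 1): p(λ) = (λ - 1)(λ² - 14λ + 45).
Step 3 — remaining eigenvalues from the quadratic λ² - 14λ + 45 = 0:
  Δ = 14² - 4·45 = 196 - 180 = 16,  λ = (14 ± √16)/2 = (14 ± 4)/2 = 9 or 5.
  Sorted: λ_1 = 9,  λ_2 = 5,  λ_3 = 1  (check: sum = 15 = tr ✓).

Step 4 — unit eigenvector for λ_1 = 9: v spans the null space of (Sigma - λ_1 I), whose rows are
  r_1 = (0, 0, 0),  r_2 = (0, -6, 2),  r_3 = (0, 2, -6).
  v is orthogonal to every row, so take v ∝ r_2 × r_3 = ((-6)·(-6) - (2)·(2), (2)·(0) - (0)·(-6), (0)·(2) - (-6)·(0)) = (32, 0, 0).
  Rescale (divide by 32): u = (1, 0, 0).
  ||u|| = √((1)² + (0)² + (0)²) = √(1) = 1,  v_1 = u/||u|| ≈ (1, 0, 0) (||v_1|| = 1).

λ_1 = 9,  λ_2 = 5,  λ_3 = 1;  v_1 ≈ (1, 0, 0)


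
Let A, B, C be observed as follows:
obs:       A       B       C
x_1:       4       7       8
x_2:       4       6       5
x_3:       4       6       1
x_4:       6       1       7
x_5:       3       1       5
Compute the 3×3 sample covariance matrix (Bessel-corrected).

Step 1 — column means:
  mean(A) = (4 + 4 + 4 + 6 + 3) / 5 = 21/5 = 4.2
  mean(B) = (7 + 6 + 6 + 1 + 1) / 5 = 21/5 = 4.2
  mean(C) = (8 + 5 + 1 + 7 + 5) / 5 = 26/5 = 5.2

Step 2 — sample covariance S[i,j] = (1/(n-1)) · Σ_k (x_{k,i} - mean_i) · (x_{k,j} - mean_j), with n-1 = 4.
  S[A,A] = ((-0.2)·(-0.2) + (-0.2)·(-0.2) + (-0.2)·(-0.2) + (1.8)·(1.8) + (-1.2)·(-1.2)) / 4 = 4.8/4 = 1.2
  S[A,B] = ((-0.2)·(2.8) + (-0.2)·(1.8) + (-0.2)·(1.8) + (1.8)·(-3.2) + (-1.2)·(-3.2)) / 4 = -3.2/4 = -0.8
  S[A,C] = ((-0.2)·(2.8) + (-0.2)·(-0.2) + (-0.2)·(-4.2) + (1.8)·(1.8) + (-1.2)·(-0.2)) / 4 = 3.8/4 = 0.95
  S[B,B] = ((2.8)·(2.8) + (1.8)·(1.8) + (1.8)·(1.8) + (-3.2)·(-3.2) + (-3.2)·(-3.2)) / 4 = 34.8/4 = 8.7
  S[B,C] = ((2.8)·(2.8) + (1.8)·(-0.2) + (1.8)·(-4.2) + (-3.2)·(1.8) + (-3.2)·(-0.2)) / 4 = -5.2/4 = -1.3
  S[C,C] = ((2.8)·(2.8) + (-0.2)·(-0.2) + (-4.2)·(-4.2) + (1.8)·(1.8) + (-0.2)·(-0.2)) / 4 = 28.8/4 = 7.2

S is symmetric (S[j,i] = S[i,j]). Assembling:

S = [[1.2, -0.8, 0.95],
 [-0.8, 8.7, -1.3],
 [0.95, -1.3, 7.2]]


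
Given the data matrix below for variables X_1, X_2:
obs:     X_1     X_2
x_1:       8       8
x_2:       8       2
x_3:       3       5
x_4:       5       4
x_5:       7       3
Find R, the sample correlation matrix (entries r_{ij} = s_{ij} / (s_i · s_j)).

Step 1 — column means:
  mean(X_1) = (8 + 8 + 3 + 5 + 7) / 5 = 31/5 = 6.2
  mean(X_2) = (8 + 2 + 5 + 4 + 3) / 5 = 22/5 = 4.4

Step 2 — sample variances and covariances s[i,j] = (1/(n-1)) · Σ_k (x_{k,i} - mean_i) · (x_{k,j} - mean_j), with n-1 = 4:
  s[X_1,X_1] = ((1.8)·(1.8) + (1.8)·(1.8) + (-3.2)·(-3.2) + (-1.2)·(-1.2) + (0.8)·(0.8)) / 4 = 18.8/4 = 4.7
  s[X_1,X_2] = ((1.8)·(3.6) + (1.8)·(-2.4) + (-3.2)·(0.6) + (-1.2)·(-0.4) + (0.8)·(-1.4)) / 4 = -0.4/4 = -0.1
  s[X_2,X_2] = ((3.6)·(3.6) + (-2.4)·(-2.4) + (0.6)·(0.6) + (-0.4)·(-0.4) + (-1.4)·(-1.4)) / 4 = 21.2/4 = 5.3
  Sample standard deviations s_i = √(s[i,i]):
  s(X_1) = √(4.7) = 2.1679
  s(X_2) = √(5.3) = 2.3022

Step 3 — r_{ij} = s_{ij} / (s_i · s_j):
  r[X_1,X_1] = 1 (diagonal).
  r[X_1,X_2] = -0.1 / (2.1679 · 2.3022) = -0.1 / 4.991 = -0.02
  r[X_2,X_2] = 1 (diagonal).

R is symmetric with unit diagonal. Assembling:

R = [[1, -0.02],
 [-0.02, 1]]


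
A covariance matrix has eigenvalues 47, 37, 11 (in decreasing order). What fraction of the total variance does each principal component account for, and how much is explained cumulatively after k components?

Step 1 — total variance = trace(Sigma) = Σ λ_i = 47 + 37 + 11 = 95.

Step 2 — fraction explained by component i = λ_i / Σ λ:
  PC1: 47/95 = 0.4947
  PC2: 37/95 = 0.3895
  PC3: 11/95 = 0.1158

Step 3 — cumulative fraction after k components = (λ_1 + ... + λ_k) / Σ λ:
  k = 1: 47/95 = 0.4947
  k = 2: (47 + 37)/95 = 84/95 = 0.8842
  k = 3: (47 + 37 + 11)/95 = 95/95 = 1

Summary (fraction, with percent):

explained: PC1 0.4947 (49.47%), PC2 0.3895 (38.95%), PC3 0.1158 (11.58%);  cumulative: 0.4947, 0.8842, 1


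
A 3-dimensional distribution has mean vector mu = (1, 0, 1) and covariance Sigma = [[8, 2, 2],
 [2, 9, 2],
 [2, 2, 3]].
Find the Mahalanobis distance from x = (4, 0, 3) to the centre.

Step 1 — centre the observation: (x - mu) = (3, 0, 2).

Step 2 — invert Sigma (cofactor / det for 3×3, or solve directly):
  Sigma^{-1} = [[0.1513, -0.0132, -0.0921],
 [-0.0132, 0.1316, -0.0789],
 [-0.0921, -0.0789, 0.4474]].

Step 3 — form the quadratic (x - mu)^T · Sigma^{-1} · (x - mu):
  Sigma^{-1} · (x - mu) = (0.2697, -0.1974, 0.6184).
  (x - mu)^T · [Sigma^{-1} · (x - mu)] = (3)·(0.2697) + (0)·(-0.1974) + (2)·(0.6184) = 2.0461.

Step 4 — take square root: d = √(2.0461) ≈ 1.4304.

d(x, mu) = √(2.0461) ≈ 1.4304


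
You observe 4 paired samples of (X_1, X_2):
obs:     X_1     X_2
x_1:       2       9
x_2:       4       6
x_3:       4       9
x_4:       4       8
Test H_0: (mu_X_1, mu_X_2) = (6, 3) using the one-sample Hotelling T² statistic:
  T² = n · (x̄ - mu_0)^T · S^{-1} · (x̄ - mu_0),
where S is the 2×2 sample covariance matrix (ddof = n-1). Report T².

Step 1 — sample mean vector:
  mean(X_1) = (2 + 4 + 4 + 4) / 4 = 14/4 = 3.5
  mean(X_2) = (9 + 6 + 9 + 8) / 4 = 32/4 = 8
  x̄ = (3.5, 8),  deviation x̄ - mu_0 = (3.5, 8) - (6, 3) = (-2.5, 5).

Step 2 — sample covariance matrix, S[i,j] = (1/(n-1)) · Σ_k (x_{k,i} - mean_i) · (x_{k,j} - mean_j), divisor n-1 = 3:
  S[X_1,X_1] = ((-1.5)·(-1.5) + (0.5)·(0.5) + (0.5)·(0.5) + (0.5)·(0.5)) / 3 = 3/3 = 1
  S[X_1,X_2] = ((-1.5)·(1) + (0.5)·(-2) + (0.5)·(1) + (0.5)·(0)) / 3 = -2/3 = -0.6667
  S[X_2,X_2] = ((1)·(1) + (-2)·(-2) + (1)·(1) + (0)·(0)) / 3 = 6/3 = 2
  S = [[1, -0.6667],
 [-0.6667, 2]].

Step 3 — invert S. det(S) = 1·2 - (-0.6667)² = 1.5556.
  S^{-1} = (1/det) · [[d, -b], [-b, a]] = [[1.2857, 0.4286],
 [0.4286, 0.6429]].

Step 4 — quadratic form (x̄ - mu_0)^T · S^{-1} · (x̄ - mu_0):
  S^{-1} · (x̄ - mu_0) = (-1.0714, 2.1429),
  (x̄ - mu_0)^T · [...] = (-2.5)·(-1.0714) + (5)·(2.1429) = 13.3929.

Step 5 — scale by n: T² = 4 · 13.3929 = 53.5714.

T² ≈ 53.5714


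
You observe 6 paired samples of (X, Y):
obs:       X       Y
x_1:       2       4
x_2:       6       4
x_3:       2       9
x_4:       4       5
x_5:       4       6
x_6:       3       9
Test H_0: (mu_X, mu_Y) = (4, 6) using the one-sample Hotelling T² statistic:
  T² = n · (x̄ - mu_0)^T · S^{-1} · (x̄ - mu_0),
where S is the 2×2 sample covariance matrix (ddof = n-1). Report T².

Step 1 — sample mean vector:
  mean(X) = (2 + 6 + 2 + 4 + 4 + 3) / 6 = 21/6 = 3.5
  mean(Y) = (4 + 4 + 9 + 5 + 6 + 9) / 6 = 37/6 = 6.1667
  x̄ = (3.5, 6.1667),  deviation x̄ - mu_0 = (3.5, 6.1667) - (4, 6) = (-0.5, 0.1667).

Step 2 — sample covariance matrix, S[i,j] = (1/(n-1)) · Σ_k (x_{k,i} - mean_i) · (x_{k,j} - mean_j), divisor n-1 = 5:
  S[X,X] = ((-1.5)·(-1.5) + (2.5)·(2.5) + (-1.5)·(-1.5) + (0.5)·(0.5) + (0.5)·(0.5) + (-0.5)·(-0.5)) / 5 = 11.5/5 = 2.3
  S[X,Y] = ((-1.5)·(-2.1667) + (2.5)·(-2.1667) + (-1.5)·(2.8333) + (0.5)·(-1.1667) + (0.5)·(-0.1667) + (-0.5)·(2.8333)) / 5 = -8.5/5 = -1.7
  S[Y,Y] = ((-2.1667)·(-2.1667) + (-2.1667)·(-2.1667) + (2.8333)·(2.8333) + (-1.1667)·(-1.1667) + (-0.1667)·(-0.1667) + (2.8333)·(2.8333)) / 5 = 26.8333/5 = 5.3667
  S = [[2.3, -1.7],
 [-1.7, 5.3667]].

Step 3 — invert S. det(S) = 2.3·5.3667 - (-1.7)² = 9.4533.
  S^{-1} = (1/det) · [[d, -b], [-b, a]] = [[0.5677, 0.1798],
 [0.1798, 0.2433]].

Step 4 — quadratic form (x̄ - mu_0)^T · S^{-1} · (x̄ - mu_0):
  S^{-1} · (x̄ - mu_0) = (-0.2539, -0.0494),
  (x̄ - mu_0)^T · [...] = (-0.5)·(-0.2539) + (0.1667)·(-0.0494) = 0.1187.

Step 5 — scale by n: T² = 6 · 0.1187 = 0.7123.

T² ≈ 0.7123


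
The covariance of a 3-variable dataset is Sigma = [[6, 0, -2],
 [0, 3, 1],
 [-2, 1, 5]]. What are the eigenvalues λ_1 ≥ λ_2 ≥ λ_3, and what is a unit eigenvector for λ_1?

Step 1 — characteristic polynomial p(λ) = det(λI - Sigma) = λ³ - tr·λ² + c_1·λ - det, where tr = trace, c_1 = sum of the principal 2×2 minors, det = det(Sigma):
  tr = 6 + 3 + 5 = 14,
  c_1 = (6·3 - (0)²) + (6·5 - (-2)²) + (3·5 - (1)²) = 18 + 26 + 14 = 58,
  det = 6·(3·5 - (1)²) - (0)·((0)·5 - (1)·(-2)) + (-2)·((0)·(1) - 3·(-2)) = 6·(14) - (0)·(2) + (-2)·(6) = 72.
  So p(λ) = λ³ - 14λ² + 58λ - 72.
Step 2 — look for an integer root (rational root theorem: any rational root is an integer divisor of 72). Testing λ = 4:
  p(4) = 64 - 224 + 232 - 72 = 0  ✓
  Dividing out (λ - 4): p(λ) = (λ - 4)(λ² - 10λ + 18).
Step 3 — remaining eigenvalues from the quadratic λ² - 10λ + 18 = 0:
  Δ = 10² - 4·18 = 100 - 72 = 28,  λ = (10 ± √28)/2 = (10 ± 5.2915)/2 ≈ 7.6458 or 2.3542.
  Sorted: λ_1 = 7.6458,  λ_2 = 4,  λ_3 = 2.3542  (check: sum = 14 = tr ✓).

Step 4 — unit eigenvector for λ_1 ≈ 7.6458: v spans the null space of (Sigma - λ_1 I), whose rows are
  r_1 = (-1.6458, 0, -2),  r_2 = (0, -4.6458, 1),  r_3 = (-2, 1, -2.6458).
  v is orthogonal to every row, so take v ∝ r_1 × r_2 = ((0)·(1) - (-2)·(-4.6458), (-2)·(0) - (-1.6458)·(1), (-1.6458)·(-4.6458) - (0)·(0)) ≈ (-9.2915, 1.6458, 7.6458).
  Rescale (multiply by -1 so the first nonzero entry is positive): u = (9.2915, -1.6458, -7.6458).
  ||u|| = √((9.2915)² + (-1.6458)² + (-7.6458)²) = √(147.498) ≈ 12.1449,  v_1 = u/||u|| ≈ (0.7651, -0.1355, -0.6295) (||v_1|| = 1).

λ_1 = 7.6458,  λ_2 = 4,  λ_3 = 2.3542;  v_1 ≈ (0.7651, -0.1355, -0.6295)


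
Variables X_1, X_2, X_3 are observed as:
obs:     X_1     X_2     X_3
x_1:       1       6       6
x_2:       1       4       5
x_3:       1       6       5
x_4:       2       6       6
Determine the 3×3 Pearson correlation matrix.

Step 1 — column means:
  mean(X_1) = (1 + 1 + 1 + 2) / 4 = 5/4 = 1.25
  mean(X_2) = (6 + 4 + 6 + 6) / 4 = 22/4 = 5.5
  mean(X_3) = (6 + 5 + 5 + 6) / 4 = 22/4 = 5.5

Step 2 — sample variances and covariances s[i,j] = (1/(n-1)) · Σ_k (x_{k,i} - mean_i) · (x_{k,j} - mean_j), with n-1 = 3:
  s[X_1,X_1] = ((-0.25)·(-0.25) + (-0.25)·(-0.25) + (-0.25)·(-0.25) + (0.75)·(0.75)) / 3 = 0.75/3 = 0.25
  s[X_1,X_2] = ((-0.25)·(0.5) + (-0.25)·(-1.5) + (-0.25)·(0.5) + (0.75)·(0.5)) / 3 = 0.5/3 = 0.1667
  s[X_1,X_3] = ((-0.25)·(0.5) + (-0.25)·(-0.5) + (-0.25)·(-0.5) + (0.75)·(0.5)) / 3 = 0.5/3 = 0.1667
  s[X_2,X_2] = ((0.5)·(0.5) + (-1.5)·(-1.5) + (0.5)·(0.5) + (0.5)·(0.5)) / 3 = 3/3 = 1
  s[X_2,X_3] = ((0.5)·(0.5) + (-1.5)·(-0.5) + (0.5)·(-0.5) + (0.5)·(0.5)) / 3 = 1/3 = 0.3333
  s[X_3,X_3] = ((0.5)·(0.5) + (-0.5)·(-0.5) + (-0.5)·(-0.5) + (0.5)·(0.5)) / 3 = 1/3 = 0.3333
  Sample standard deviations s_i = √(s[i,i]):
  s(X_1) = √(0.25) = 0.5
  s(X_2) = √(1) = 1
  s(X_3) = √(0.3333) = 0.5774

Step 3 — r_{ij} = s_{ij} / (s_i · s_j):
  r[X_1,X_1] = 1 (diagonal).
  r[X_1,X_2] = 0.1667 / (0.5 · 1) = 0.1667 / 0.5 = 0.3333
  r[X_1,X_3] = 0.1667 / (0.5 · 0.5774) = 0.1667 / 0.2887 = 0.5774
  r[X_2,X_2] = 1 (diagonal).
  r[X_2,X_3] = 0.3333 / (1 · 0.5774) = 0.3333 / 0.5774 = 0.5774
  r[X_3,X_3] = 1 (diagonal).

R is symmetric with unit diagonal. Assembling:

R = [[1, 0.3333, 0.5774],
 [0.3333, 1, 0.5774],
 [0.5774, 0.5774, 1]]


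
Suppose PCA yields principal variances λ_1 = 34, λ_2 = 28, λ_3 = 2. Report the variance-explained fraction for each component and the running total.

Step 1 — total variance = trace(Sigma) = Σ λ_i = 34 + 28 + 2 = 64.

Step 2 — fraction explained by component i = λ_i / Σ λ:
  PC1: 34/64 = 0.5312
  PC2: 28/64 = 0.4375
  PC3: 2/64 = 0.0312

Step 3 — cumulative fraction after k components = (λ_1 + ... + λ_k) / Σ λ:
  k = 1: 34/64 = 0.5312
  k = 2: (34 + 28)/64 = 62/64 = 0.9688
  k = 3: (34 + 28 + 2)/64 = 64/64 = 1

Summary (fraction, with percent):

explained: PC1 0.5312 (53.12%), PC2 0.4375 (43.75%), PC3 0.0312 (3.12%);  cumulative: 0.5312, 0.9688, 1


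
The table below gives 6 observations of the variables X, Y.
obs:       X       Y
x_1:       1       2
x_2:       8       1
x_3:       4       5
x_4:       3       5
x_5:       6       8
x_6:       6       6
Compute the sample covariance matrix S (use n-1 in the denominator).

Step 1 — column means:
  mean(X) = (1 + 8 + 4 + 3 + 6 + 6) / 6 = 28/6 = 4.6667
  mean(Y) = (2 + 1 + 5 + 5 + 8 + 6) / 6 = 27/6 = 4.5

Step 2 — sample covariance S[i,j] = (1/(n-1)) · Σ_k (x_{k,i} - mean_i) · (x_{k,j} - mean_j), with n-1 = 5.
  S[X,X] = ((-3.6667)·(-3.6667) + (3.3333)·(3.3333) + (-0.6667)·(-0.6667) + (-1.6667)·(-1.6667) + (1.3333)·(1.3333) + (1.3333)·(1.3333)) / 5 = 31.3333/5 = 6.2667
  S[X,Y] = ((-3.6667)·(-2.5) + (3.3333)·(-3.5) + (-0.6667)·(0.5) + (-1.6667)·(0.5) + (1.3333)·(3.5) + (1.3333)·(1.5)) / 5 = 3/5 = 0.6
  S[Y,Y] = ((-2.5)·(-2.5) + (-3.5)·(-3.5) + (0.5)·(0.5) + (0.5)·(0.5) + (3.5)·(3.5) + (1.5)·(1.5)) / 5 = 33.5/5 = 6.7

S is symmetric (S[j,i] = S[i,j]). Assembling:

S = [[6.2667, 0.6],
 [0.6, 6.7]]


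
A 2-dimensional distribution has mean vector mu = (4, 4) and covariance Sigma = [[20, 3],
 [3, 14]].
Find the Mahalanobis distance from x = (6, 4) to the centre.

Step 1 — centre the observation: (x - mu) = (2, 0).

Step 2 — invert Sigma. det(Sigma) = 20·14 - (3)² = 271.
  Sigma^{-1} = (1/det) · [[d, -b], [-b, a]] = [[0.0517, -0.0111],
 [-0.0111, 0.0738]].

Step 3 — form the quadratic (x - mu)^T · Sigma^{-1} · (x - mu):
  Sigma^{-1} · (x - mu) = (0.1033, -0.0221).
  (x - mu)^T · [Sigma^{-1} · (x - mu)] = (2)·(0.1033) + (0)·(-0.0221) = 0.2066.

Step 4 — take square root: d = √(0.2066) ≈ 0.4546.

d(x, mu) = √(0.2066) ≈ 0.4546


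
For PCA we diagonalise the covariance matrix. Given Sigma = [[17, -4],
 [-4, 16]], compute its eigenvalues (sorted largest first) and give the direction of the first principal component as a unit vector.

Step 1 — characteristic polynomial of 2×2 Sigma:
  det(Sigma - λI) = λ² - trace · λ + det = 0.
  trace = 17 + 16 = 33, det = 17·16 - (-4)² = 256.
Step 2 — discriminant:
  Δ = trace² - 4·det = 1089 - 1024 = 65.
Step 3 — eigenvalues:
  λ = (trace ± √Δ)/2 = (33 ± 8.0623)/2,
  λ_1 = 20.5311,  λ_2 = 12.4689.

Step 4 — unit eigenvector for λ_1: solve (Sigma - λ_1 I)v = 0. First row:
  (17 - 20.5311)·v_x + (-4)·v_y = 0, i.e. (-3.5311)·v_x + (-4)·v_y = 0,
  so v ∝ (b, λ_1 - a) = (-4, 3.5311); multiply by -1 so the first entry is positive: u = (4, -3.5311).
  ||u|| = √((4)² + (-3.5311)²) = √(28.4689) ≈ 5.3356,
  v_1 = u/||u|| ≈ (0.7497, -0.6618) (||v_1|| = 1).

λ_1 = 20.5311,  λ_2 = 12.4689;  v_1 ≈ (0.7497, -0.6618)


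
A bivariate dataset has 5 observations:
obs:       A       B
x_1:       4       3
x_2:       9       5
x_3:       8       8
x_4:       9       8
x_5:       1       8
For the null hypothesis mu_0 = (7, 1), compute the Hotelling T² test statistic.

Step 1 — sample mean vector:
  mean(A) = (4 + 9 + 8 + 9 + 1) / 5 = 31/5 = 6.2
  mean(B) = (3 + 5 + 8 + 8 + 8) / 5 = 32/5 = 6.4
  x̄ = (6.2, 6.4),  deviation x̄ - mu_0 = (6.2, 6.4) - (7, 1) = (-0.8, 5.4).

Step 2 — sample covariance matrix, S[i,j] = (1/(n-1)) · Σ_k (x_{k,i} - mean_i) · (x_{k,j} - mean_j), divisor n-1 = 4:
  S[A,A] = ((-2.2)·(-2.2) + (2.8)·(2.8) + (1.8)·(1.8) + (2.8)·(2.8) + (-5.2)·(-5.2)) / 4 = 50.8/4 = 12.7
  S[A,B] = ((-2.2)·(-3.4) + (2.8)·(-1.4) + (1.8)·(1.6) + (2.8)·(1.6) + (-5.2)·(1.6)) / 4 = 2.6/4 = 0.65
  S[B,B] = ((-3.4)·(-3.4) + (-1.4)·(-1.4) + (1.6)·(1.6) + (1.6)·(1.6) + (1.6)·(1.6)) / 4 = 21.2/4 = 5.3
  S = [[12.7, 0.65],
 [0.65, 5.3]].

Step 3 — invert S. det(S) = 12.7·5.3 - (0.65)² = 66.8875.
  S^{-1} = (1/det) · [[d, -b], [-b, a]] = [[0.0792, -0.0097],
 [-0.0097, 0.1899]].

Step 4 — quadratic form (x̄ - mu_0)^T · S^{-1} · (x̄ - mu_0):
  S^{-1} · (x̄ - mu_0) = (-0.1159, 1.0331),
  (x̄ - mu_0)^T · [...] = (-0.8)·(-0.1159) + (5.4)·(1.0331) = 5.6713.

Step 5 — scale by n: T² = 5 · 5.6713 = 28.3566.

T² ≈ 28.3566


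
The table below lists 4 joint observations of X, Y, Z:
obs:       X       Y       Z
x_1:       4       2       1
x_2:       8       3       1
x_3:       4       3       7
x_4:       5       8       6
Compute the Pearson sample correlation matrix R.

Step 1 — column means:
  mean(X) = (4 + 8 + 4 + 5) / 4 = 21/4 = 5.25
  mean(Y) = (2 + 3 + 3 + 8) / 4 = 16/4 = 4
  mean(Z) = (1 + 1 + 7 + 6) / 4 = 15/4 = 3.75

Step 2 — sample variances and covariances s[i,j] = (1/(n-1)) · Σ_k (x_{k,i} - mean_i) · (x_{k,j} - mean_j), with n-1 = 3:
  s[X,X] = ((-1.25)·(-1.25) + (2.75)·(2.75) + (-1.25)·(-1.25) + (-0.25)·(-0.25)) / 3 = 10.75/3 = 3.5833
  s[X,Y] = ((-1.25)·(-2) + (2.75)·(-1) + (-1.25)·(-1) + (-0.25)·(4)) / 3 = 0/3 = 0
  s[X,Z] = ((-1.25)·(-2.75) + (2.75)·(-2.75) + (-1.25)·(3.25) + (-0.25)·(2.25)) / 3 = -8.75/3 = -2.9167
  s[Y,Y] = ((-2)·(-2) + (-1)·(-1) + (-1)·(-1) + (4)·(4)) / 3 = 22/3 = 7.3333
  s[Y,Z] = ((-2)·(-2.75) + (-1)·(-2.75) + (-1)·(3.25) + (4)·(2.25)) / 3 = 14/3 = 4.6667
  s[Z,Z] = ((-2.75)·(-2.75) + (-2.75)·(-2.75) + (3.25)·(3.25) + (2.25)·(2.25)) / 3 = 30.75/3 = 10.25
  Sample standard deviations s_i = √(s[i,i]):
  s(X) = √(3.5833) = 1.893
  s(Y) = √(7.3333) = 2.708
  s(Z) = √(10.25) = 3.2016

Step 3 — r_{ij} = s_{ij} / (s_i · s_j):
  r[X,X] = 1 (diagonal).
  r[X,Y] = 0 / (1.893 · 2.708) = 0 / 5.1262 = 0
  r[X,Z] = -2.9167 / (1.893 · 3.2016) = -2.9167 / 6.0605 = -0.4813
  r[Y,Y] = 1 (diagonal).
  r[Y,Z] = 4.6667 / (2.708 · 3.2016) = 4.6667 / 8.6699 = 0.5383
  r[Z,Z] = 1 (diagonal).

R is symmetric with unit diagonal. Assembling:

R = [[1, 0, -0.4813],
 [0, 1, 0.5383],
 [-0.4813, 0.5383, 1]]


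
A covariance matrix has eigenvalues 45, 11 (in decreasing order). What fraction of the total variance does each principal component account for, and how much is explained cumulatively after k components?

Step 1 — total variance = trace(Sigma) = Σ λ_i = 45 + 11 = 56.

Step 2 — fraction explained by component i = λ_i / Σ λ:
  PC1: 45/56 = 0.8036
  PC2: 11/56 = 0.1964

Step 3 — cumulative fraction after k components = (λ_1 + ... + λ_k) / Σ λ:
  k = 1: 45/56 = 0.8036
  k = 2: (45 + 11)/56 = 56/56 = 1

Summary (fraction, with percent):

explained: PC1 0.8036 (80.36%), PC2 0.1964 (19.64%);  cumulative: 0.8036, 1


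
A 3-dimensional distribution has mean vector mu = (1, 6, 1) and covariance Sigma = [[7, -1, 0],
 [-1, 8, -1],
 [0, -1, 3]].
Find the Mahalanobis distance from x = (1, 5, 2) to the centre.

Step 1 — centre the observation: (x - mu) = (0, -1, 1).

Step 2 — invert Sigma (cofactor / det for 3×3, or solve directly):
  Sigma^{-1} = [[0.1456, 0.019, 0.0063],
 [0.019, 0.1329, 0.0443],
 [0.0063, 0.0443, 0.3481]].

Step 3 — form the quadratic (x - mu)^T · Sigma^{-1} · (x - mu):
  Sigma^{-1} · (x - mu) = (-0.0127, -0.0886, 0.3038).
  (x - mu)^T · [Sigma^{-1} · (x - mu)] = (0)·(-0.0127) + (-1)·(-0.0886) + (1)·(0.3038) = 0.3924.

Step 4 — take square root: d = √(0.3924) ≈ 0.6264.

d(x, mu) = √(0.3924) ≈ 0.6264


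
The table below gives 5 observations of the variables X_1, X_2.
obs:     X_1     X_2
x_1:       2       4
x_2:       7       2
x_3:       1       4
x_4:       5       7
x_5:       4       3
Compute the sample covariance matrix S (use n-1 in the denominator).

Step 1 — column means:
  mean(X_1) = (2 + 7 + 1 + 5 + 4) / 5 = 19/5 = 3.8
  mean(X_2) = (4 + 2 + 4 + 7 + 3) / 5 = 20/5 = 4

Step 2 — sample covariance S[i,j] = (1/(n-1)) · Σ_k (x_{k,i} - mean_i) · (x_{k,j} - mean_j), with n-1 = 4.
  S[X_1,X_1] = ((-1.8)·(-1.8) + (3.2)·(3.2) + (-2.8)·(-2.8) + (1.2)·(1.2) + (0.2)·(0.2)) / 4 = 22.8/4 = 5.7
  S[X_1,X_2] = ((-1.8)·(0) + (3.2)·(-2) + (-2.8)·(0) + (1.2)·(3) + (0.2)·(-1)) / 4 = -3/4 = -0.75
  S[X_2,X_2] = ((0)·(0) + (-2)·(-2) + (0)·(0) + (3)·(3) + (-1)·(-1)) / 4 = 14/4 = 3.5

S is symmetric (S[j,i] = S[i,j]). Assembling:

S = [[5.7, -0.75],
 [-0.75, 3.5]]


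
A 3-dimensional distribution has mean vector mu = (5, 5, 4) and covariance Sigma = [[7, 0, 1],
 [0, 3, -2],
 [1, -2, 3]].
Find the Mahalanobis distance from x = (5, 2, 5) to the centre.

Step 1 — centre the observation: (x - mu) = (0, -3, 1).

Step 2 — invert Sigma (cofactor / det for 3×3, or solve directly):
  Sigma^{-1} = [[0.1562, -0.0625, -0.0937],
 [-0.0625, 0.625, 0.4375],
 [-0.0937, 0.4375, 0.6562]].

Step 3 — form the quadratic (x - mu)^T · Sigma^{-1} · (x - mu):
  Sigma^{-1} · (x - mu) = (0.0937, -1.4375, -0.6562).
  (x - mu)^T · [Sigma^{-1} · (x - mu)] = (0)·(0.0937) + (-3)·(-1.4375) + (1)·(-0.6562) = 3.6562.

Step 4 — take square root: d = √(3.6562) ≈ 1.9121.

d(x, mu) = √(3.6562) ≈ 1.9121


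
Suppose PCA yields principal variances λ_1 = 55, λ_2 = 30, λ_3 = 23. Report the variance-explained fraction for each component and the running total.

Step 1 — total variance = trace(Sigma) = Σ λ_i = 55 + 30 + 23 = 108.

Step 2 — fraction explained by component i = λ_i / Σ λ:
  PC1: 55/108 = 0.5093
  PC2: 30/108 = 0.2778
  PC3: 23/108 = 0.213

Step 3 — cumulative fraction after k components = (λ_1 + ... + λ_k) / Σ λ:
  k = 1: 55/108 = 0.5093
  k = 2: (55 + 30)/108 = 85/108 = 0.787
  k = 3: (55 + 30 + 23)/108 = 108/108 = 1

Summary (fraction, with percent):

explained: PC1 0.5093 (50.93%), PC2 0.2778 (27.78%), PC3 0.213 (21.3%);  cumulative: 0.5093, 0.787, 1


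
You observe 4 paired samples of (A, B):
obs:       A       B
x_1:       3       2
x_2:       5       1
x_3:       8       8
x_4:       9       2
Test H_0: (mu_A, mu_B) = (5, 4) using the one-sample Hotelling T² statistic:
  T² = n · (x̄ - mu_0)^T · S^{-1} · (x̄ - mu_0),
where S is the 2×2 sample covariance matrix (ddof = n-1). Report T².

Step 1 — sample mean vector:
  mean(A) = (3 + 5 + 8 + 9) / 4 = 25/4 = 6.25
  mean(B) = (2 + 1 + 8 + 2) / 4 = 13/4 = 3.25
  x̄ = (6.25, 3.25),  deviation x̄ - mu_0 = (6.25, 3.25) - (5, 4) = (1.25, -0.75).

Step 2 — sample covariance matrix, S[i,j] = (1/(n-1)) · Σ_k (x_{k,i} - mean_i) · (x_{k,j} - mean_j), divisor n-1 = 3:
  S[A,A] = ((-3.25)·(-3.25) + (-1.25)·(-1.25) + (1.75)·(1.75) + (2.75)·(2.75)) / 3 = 22.75/3 = 7.5833
  S[A,B] = ((-3.25)·(-1.25) + (-1.25)·(-2.25) + (1.75)·(4.75) + (2.75)·(-1.25)) / 3 = 11.75/3 = 3.9167
  S[B,B] = ((-1.25)·(-1.25) + (-2.25)·(-2.25) + (4.75)·(4.75) + (-1.25)·(-1.25)) / 3 = 30.75/3 = 10.25
  S = [[7.5833, 3.9167],
 [3.9167, 10.25]].

Step 3 — invert S. det(S) = 7.5833·10.25 - (3.9167)² = 62.3889.
  S^{-1} = (1/det) · [[d, -b], [-b, a]] = [[0.1643, -0.0628],
 [-0.0628, 0.1215]].

Step 4 — quadratic form (x̄ - mu_0)^T · S^{-1} · (x̄ - mu_0):
  S^{-1} · (x̄ - mu_0) = (0.2524, -0.1696),
  (x̄ - mu_0)^T · [...] = (1.25)·(0.2524) + (-0.75)·(-0.1696) = 0.4428.

Step 5 — scale by n: T² = 4 · 0.4428 = 1.7711.

T² ≈ 1.7711


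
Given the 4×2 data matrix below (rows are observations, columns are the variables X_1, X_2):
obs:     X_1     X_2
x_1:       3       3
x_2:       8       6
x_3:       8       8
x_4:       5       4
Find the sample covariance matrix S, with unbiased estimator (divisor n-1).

Step 1 — column means:
  mean(X_1) = (3 + 8 + 8 + 5) / 4 = 24/4 = 6
  mean(X_2) = (3 + 6 + 8 + 4) / 4 = 21/4 = 5.25

Step 2 — sample covariance S[i,j] = (1/(n-1)) · Σ_k (x_{k,i} - mean_i) · (x_{k,j} - mean_j), with n-1 = 3.
  S[X_1,X_1] = ((-3)·(-3) + (2)·(2) + (2)·(2) + (-1)·(-1)) / 3 = 18/3 = 6
  S[X_1,X_2] = ((-3)·(-2.25) + (2)·(0.75) + (2)·(2.75) + (-1)·(-1.25)) / 3 = 15/3 = 5
  S[X_2,X_2] = ((-2.25)·(-2.25) + (0.75)·(0.75) + (2.75)·(2.75) + (-1.25)·(-1.25)) / 3 = 14.75/3 = 4.9167

S is symmetric (S[j,i] = S[i,j]). Assembling:

S = [[6, 5],
 [5, 4.9167]]


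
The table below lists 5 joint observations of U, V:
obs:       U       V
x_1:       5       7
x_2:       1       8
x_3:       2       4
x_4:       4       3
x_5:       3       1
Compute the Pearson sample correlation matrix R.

Step 1 — column means:
  mean(U) = (5 + 1 + 2 + 4 + 3) / 5 = 15/5 = 3
  mean(V) = (7 + 8 + 4 + 3 + 1) / 5 = 23/5 = 4.6

Step 2 — sample variances and covariances s[i,j] = (1/(n-1)) · Σ_k (x_{k,i} - mean_i) · (x_{k,j} - mean_j), with n-1 = 4:
  s[U,U] = ((2)·(2) + (-2)·(-2) + (-1)·(-1) + (1)·(1) + (0)·(0)) / 4 = 10/4 = 2.5
  s[U,V] = ((2)·(2.4) + (-2)·(3.4) + (-1)·(-0.6) + (1)·(-1.6) + (0)·(-3.6)) / 4 = -3/4 = -0.75
  s[V,V] = ((2.4)·(2.4) + (3.4)·(3.4) + (-0.6)·(-0.6) + (-1.6)·(-1.6) + (-3.6)·(-3.6)) / 4 = 33.2/4 = 8.3
  Sample standard deviations s_i = √(s[i,i]):
  s(U) = √(2.5) = 1.5811
  s(V) = √(8.3) = 2.881

Step 3 — r_{ij} = s_{ij} / (s_i · s_j):
  r[U,U] = 1 (diagonal).
  r[U,V] = -0.75 / (1.5811 · 2.881) = -0.75 / 4.5552 = -0.1646
  r[V,V] = 1 (diagonal).

R is symmetric with unit diagonal. Assembling:

R = [[1, -0.1646],
 [-0.1646, 1]]


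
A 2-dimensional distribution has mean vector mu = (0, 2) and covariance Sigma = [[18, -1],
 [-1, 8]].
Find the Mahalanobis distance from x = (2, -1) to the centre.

Step 1 — centre the observation: (x - mu) = (2, -3).

Step 2 — invert Sigma. det(Sigma) = 18·8 - (-1)² = 143.
  Sigma^{-1} = (1/det) · [[d, -b], [-b, a]] = [[0.0559, 0.007],
 [0.007, 0.1259]].

Step 3 — form the quadratic (x - mu)^T · Sigma^{-1} · (x - mu):
  Sigma^{-1} · (x - mu) = (0.0909, -0.3636).
  (x - mu)^T · [Sigma^{-1} · (x - mu)] = (2)·(0.0909) + (-3)·(-0.3636) = 1.2727.

Step 4 — take square root: d = √(1.2727) ≈ 1.1282.

d(x, mu) = √(1.2727) ≈ 1.1282


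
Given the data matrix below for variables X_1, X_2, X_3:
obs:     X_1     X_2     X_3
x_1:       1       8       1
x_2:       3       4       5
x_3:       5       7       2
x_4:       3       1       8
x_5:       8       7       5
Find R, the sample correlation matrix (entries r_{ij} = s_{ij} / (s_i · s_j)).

Step 1 — column means:
  mean(X_1) = (1 + 3 + 5 + 3 + 8) / 5 = 20/5 = 4
  mean(X_2) = (8 + 4 + 7 + 1 + 7) / 5 = 27/5 = 5.4
  mean(X_3) = (1 + 5 + 2 + 8 + 5) / 5 = 21/5 = 4.2

Step 2 — sample variances and covariances s[i,j] = (1/(n-1)) · Σ_k (x_{k,i} - mean_i) · (x_{k,j} - mean_j), with n-1 = 4:
  s[X_1,X_1] = ((-3)·(-3) + (-1)·(-1) + (1)·(1) + (-1)·(-1) + (4)·(4)) / 4 = 28/4 = 7
  s[X_1,X_2] = ((-3)·(2.6) + (-1)·(-1.4) + (1)·(1.6) + (-1)·(-4.4) + (4)·(1.6)) / 4 = 6/4 = 1.5
  s[X_1,X_3] = ((-3)·(-3.2) + (-1)·(0.8) + (1)·(-2.2) + (-1)·(3.8) + (4)·(0.8)) / 4 = 6/4 = 1.5
  s[X_2,X_2] = ((2.6)·(2.6) + (-1.4)·(-1.4) + (1.6)·(1.6) + (-4.4)·(-4.4) + (1.6)·(1.6)) / 4 = 33.2/4 = 8.3
  s[X_2,X_3] = ((2.6)·(-3.2) + (-1.4)·(0.8) + (1.6)·(-2.2) + (-4.4)·(3.8) + (1.6)·(0.8)) / 4 = -28.4/4 = -7.1
  s[X_3,X_3] = ((-3.2)·(-3.2) + (0.8)·(0.8) + (-2.2)·(-2.2) + (3.8)·(3.8) + (0.8)·(0.8)) / 4 = 30.8/4 = 7.7
  Sample standard deviations s_i = √(s[i,i]):
  s(X_1) = √(7) = 2.6458
  s(X_2) = √(8.3) = 2.881
  s(X_3) = √(7.7) = 2.7749

Step 3 — r_{ij} = s_{ij} / (s_i · s_j):
  r[X_1,X_1] = 1 (diagonal).
  r[X_1,X_2] = 1.5 / (2.6458 · 2.881) = 1.5 / 7.6223 = 0.1968
  r[X_1,X_3] = 1.5 / (2.6458 · 2.7749) = 1.5 / 7.3417 = 0.2043
  r[X_2,X_2] = 1 (diagonal).
  r[X_2,X_3] = -7.1 / (2.881 · 2.7749) = -7.1 / 7.9944 = -0.8881
  r[X_3,X_3] = 1 (diagonal).

R is symmetric with unit diagonal. Assembling:

R = [[1, 0.1968, 0.2043],
 [0.1968, 1, -0.8881],
 [0.2043, -0.8881, 1]]


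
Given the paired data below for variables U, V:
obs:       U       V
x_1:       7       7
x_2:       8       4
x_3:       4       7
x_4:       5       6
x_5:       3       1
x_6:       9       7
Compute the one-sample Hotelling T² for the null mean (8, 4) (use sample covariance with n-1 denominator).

Step 1 — sample mean vector:
  mean(U) = (7 + 8 + 4 + 5 + 3 + 9) / 6 = 36/6 = 6
  mean(V) = (7 + 4 + 7 + 6 + 1 + 7) / 6 = 32/6 = 5.3333
  x̄ = (6, 5.3333),  deviation x̄ - mu_0 = (6, 5.3333) - (8, 4) = (-2, 1.3333).

Step 2 — sample covariance matrix, S[i,j] = (1/(n-1)) · Σ_k (x_{k,i} - mean_i) · (x_{k,j} - mean_j), divisor n-1 = 5:
  S[U,U] = ((1)·(1) + (2)·(2) + (-2)·(-2) + (-1)·(-1) + (-3)·(-3) + (3)·(3)) / 5 = 28/5 = 5.6
  S[U,V] = ((1)·(1.6667) + (2)·(-1.3333) + (-2)·(1.6667) + (-1)·(0.6667) + (-3)·(-4.3333) + (3)·(1.6667)) / 5 = 13/5 = 2.6
  S[V,V] = ((1.6667)·(1.6667) + (-1.3333)·(-1.3333) + (1.6667)·(1.6667) + (0.6667)·(0.6667) + (-4.3333)·(-4.3333) + (1.6667)·(1.6667)) / 5 = 29.3333/5 = 5.8667
  S = [[5.6, 2.6],
 [2.6, 5.8667]].

Step 3 — invert S. det(S) = 5.6·5.8667 - (2.6)² = 26.0933.
  S^{-1} = (1/det) · [[d, -b], [-b, a]] = [[0.2248, -0.0996],
 [-0.0996, 0.2146]].

Step 4 — quadratic form (x̄ - mu_0)^T · S^{-1} · (x̄ - mu_0):
  S^{-1} · (x̄ - mu_0) = (-0.5825, 0.4854),
  (x̄ - mu_0)^T · [...] = (-2)·(-0.5825) + (1.3333)·(0.4854) = 1.8123.

Step 5 — scale by n: T² = 6 · 1.8123 = 10.8738.

T² ≈ 10.8738
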